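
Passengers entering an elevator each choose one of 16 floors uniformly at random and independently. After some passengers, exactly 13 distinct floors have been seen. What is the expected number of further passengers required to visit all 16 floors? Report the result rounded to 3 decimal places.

29.333

With k distinct floors already seen, the next new one takes an expected 16/(16-k) passengers.
Sum over k = 13,...,15: E = 16/3 + 16/2 + 16/1 = 29.3333.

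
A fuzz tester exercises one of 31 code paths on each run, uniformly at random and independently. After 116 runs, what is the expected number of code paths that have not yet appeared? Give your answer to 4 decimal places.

0.6910

For each code path, P(unseen after 116) = (30/31)^116 = 0.02229.
By linearity of expectation, E[unseen] = 31·(30/31)^116 = 0.69099.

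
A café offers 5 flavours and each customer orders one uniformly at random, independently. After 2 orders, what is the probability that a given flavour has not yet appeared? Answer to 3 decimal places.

Each order misses the fixed flavour with probability (5-1)/5 = 4/5, independently.
P(still missing after 2) = (4/5)^2 = 0.6400.

0.640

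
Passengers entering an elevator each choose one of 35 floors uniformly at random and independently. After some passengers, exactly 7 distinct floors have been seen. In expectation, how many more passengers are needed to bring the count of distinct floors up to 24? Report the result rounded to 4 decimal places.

31.7553

From k distinct to k+1 distinct takes on average 35/(35-k) passengers.
Sum over k = 7,...,23: E = 35/28 + 35/27 + 35/26 + ... + 35/13 + 35/12 = 31.75528.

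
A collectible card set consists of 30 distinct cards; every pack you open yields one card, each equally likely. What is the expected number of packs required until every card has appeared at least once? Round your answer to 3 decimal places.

Split into phases: going from k distinct to k+1 distinct takes on average 30/(30-k) packs.
E[T] = 30/30 + 30/29 + 30/28 + ... + 30/2 + 30/1 = 30·H_{30}.
H_{30} = 3.9950, so E[T] = 119.8496.

119.850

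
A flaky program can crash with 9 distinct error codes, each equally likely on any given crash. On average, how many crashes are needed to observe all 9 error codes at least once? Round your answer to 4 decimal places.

Split into phases: going from k distinct to k+1 distinct takes on average 9/(9-k) crashes.
E[T] = 9/9 + 9/8 + 9/7 + ... + 9/2 + 9/1 = 9·H_{9}.
H_{9} = 2.82897, so E[T] = 25.46071.

25.4607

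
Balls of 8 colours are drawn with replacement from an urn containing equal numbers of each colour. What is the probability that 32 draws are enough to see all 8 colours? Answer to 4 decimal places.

0.8913

Let A_i be the event that colour i is missing after 32 draws. By inclusion–exclusion on the A_i,
P(all seen) = Σ_{j=0}^{8} (-1)^j C(8,j)((8-j)/8)^32
= 1.00000 - 0.11152 + 0.00281 - 0.00002 + 0.00000 - 0.00000 + 0.00000 - 0.00000 + 0.00000
= 0.89128.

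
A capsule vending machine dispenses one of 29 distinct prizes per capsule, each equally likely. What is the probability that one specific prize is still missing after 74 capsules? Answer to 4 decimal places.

0.0745

On each capsule the fixed prize fails to appear with probability 28/29.
P(still missing after 74) = (28/29)^74 = 0.07451.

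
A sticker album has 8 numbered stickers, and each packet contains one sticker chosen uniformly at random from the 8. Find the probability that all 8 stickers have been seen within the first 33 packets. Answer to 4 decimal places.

By inclusion–exclusion over which stickers are missing,
P(all seen) = Σ_{j=0}^{8} (-1)^j C(8,j)((8-j)/8)^33
= 1.00000 - 0.09758 + 0.00211 - 0.00001 + 0.00000 - 0.00000 + 0.00000 - 0.00000 + 0.00000
= 0.90452.

0.9045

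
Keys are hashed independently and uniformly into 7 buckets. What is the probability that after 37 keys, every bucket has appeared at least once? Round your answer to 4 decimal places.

By inclusion–exclusion over which buckets are missing,
P(all seen) = Σ_{j=0}^{7} (-1)^j C(7,j)((7-j)/7)^37
= 1.00000 - 0.02334 + 0.00008 - 0.00000 + 0.00000 - 0.00000 + 0.00000 - 0.00000
= 0.97674.

0.9767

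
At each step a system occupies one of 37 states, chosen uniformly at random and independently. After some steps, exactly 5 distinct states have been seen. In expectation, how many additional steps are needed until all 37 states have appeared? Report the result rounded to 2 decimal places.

150.16

From k distinct to k+1 distinct takes on average 37/(37-k) steps.
Sum over k = 5,...,36: E = 37/32 + 37/31 + 37/30 + ... + 37/2 + 37/1 = 150.164.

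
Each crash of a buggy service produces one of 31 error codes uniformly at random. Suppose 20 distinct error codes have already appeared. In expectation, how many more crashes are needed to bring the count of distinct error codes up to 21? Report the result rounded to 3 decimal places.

2.818

With k distinct error codes already seen, the next new one takes an expected 31/(31-k) crashes.
Only the k = 20 term is needed: E = 31/11 = 2.8182.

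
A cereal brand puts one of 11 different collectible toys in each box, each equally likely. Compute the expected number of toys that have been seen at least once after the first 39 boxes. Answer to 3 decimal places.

For each toy, P(seen in 39 boxes) = 1 - (10/11)^39 = 0.9757.
By linearity of expectation, E[distinct seen] = 11·(1 - (10/11)^39) = 10.7327.

10.733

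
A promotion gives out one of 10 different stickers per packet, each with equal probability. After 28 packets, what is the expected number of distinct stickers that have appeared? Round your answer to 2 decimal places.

9.48

For each sticker, P(seen in 28 packets) = 1 - (9/10)^28 = 0.948.
By linearity of expectation, E[distinct seen] = 10·(1 - (9/10)^28) = 9.477.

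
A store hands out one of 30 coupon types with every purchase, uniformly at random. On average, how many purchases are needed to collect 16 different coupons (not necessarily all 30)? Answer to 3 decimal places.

Going from k to k+1 distinct takes a geometric number of purchases with mean 30/(30-k).
Sum over k = 0,...,15: E = 30/30 + 30/29 + 30/28 + ... + 30/16 + 30/15 = 22.3027.

22.303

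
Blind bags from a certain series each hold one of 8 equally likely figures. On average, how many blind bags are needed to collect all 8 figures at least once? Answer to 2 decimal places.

Split into phases: going from k distinct to k+1 distinct takes on average 8/(8-k) blind bags.
E[T] = 8/8 + 8/7 + 8/6 + ... + 8/2 + 8/1 = 8·H_{8}.
H_{8} = 2.718, so E[T] = 21.743.

21.74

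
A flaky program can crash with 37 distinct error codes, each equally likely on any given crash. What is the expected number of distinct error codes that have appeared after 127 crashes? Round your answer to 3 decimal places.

For each error code, P(seen in 127 crashes) = 1 - (36/37)^127 = 0.9692.
By linearity of expectation, E[distinct seen] = 37·(1 - (36/37)^127) = 35.8597.

35.860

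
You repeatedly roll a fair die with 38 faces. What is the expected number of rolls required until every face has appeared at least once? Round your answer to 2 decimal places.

The wait to go from k to k+1 distinct faces is geometric with mean 38/(38-k).
E[T] = 38/38 + 38/37 + 38/36 + ... + 38/2 + 38/1 = 38·H_{38}.
H_{38} = 4.228, so E[T] = 160.660.

160.66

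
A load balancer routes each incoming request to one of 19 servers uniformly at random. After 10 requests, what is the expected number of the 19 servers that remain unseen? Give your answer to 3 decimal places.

For each server, P(unseen after 10) = (18/19)^10 = 0.5824.
By linearity of expectation, E[unseen] = 19·(18/19)^10 = 11.0648.

11.065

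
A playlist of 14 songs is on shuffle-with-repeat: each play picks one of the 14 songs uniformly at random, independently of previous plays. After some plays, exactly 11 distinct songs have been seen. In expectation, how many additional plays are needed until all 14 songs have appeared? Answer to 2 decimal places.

The wait to go from k to k+1 distinct songs is geometric with mean 14/(14-k).
Sum over k = 11,...,13: E = 14/3 + 14/2 + 14/1 = 25.667.

25.67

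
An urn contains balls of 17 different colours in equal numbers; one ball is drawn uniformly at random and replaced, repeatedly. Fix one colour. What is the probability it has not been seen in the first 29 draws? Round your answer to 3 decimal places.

0.172

On each draw the fixed colour fails to appear with probability 16/17.
P(still missing after 29) = (16/17)^29 = 0.1724.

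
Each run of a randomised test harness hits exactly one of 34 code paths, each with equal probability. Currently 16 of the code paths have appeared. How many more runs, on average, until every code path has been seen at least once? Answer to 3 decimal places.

With k distinct code paths already seen, the next new one takes an expected 34/(34-k) runs.
Sum over k = 16,...,33: E = 34/18 + 34/17 + 34/16 + ... + 34/2 + 34/1 = 118.8337.

118.834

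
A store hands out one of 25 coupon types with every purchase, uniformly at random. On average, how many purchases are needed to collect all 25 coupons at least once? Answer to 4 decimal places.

95.3990

The wait to go from k to k+1 distinct coupons is geometric with mean 25/(25-k).
E[T] = 25/25 + 25/24 + 25/23 + ... + 25/2 + 25/1 = 25·H_{25}.
H_{25} = 3.81596, so E[T] = 95.39895.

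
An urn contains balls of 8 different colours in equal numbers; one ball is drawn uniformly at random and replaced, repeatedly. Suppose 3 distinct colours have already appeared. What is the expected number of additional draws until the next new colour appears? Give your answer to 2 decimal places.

1.60

The number of draws until the next new colour is geometric with success probability 5/8, so its mean is 8/5.
E = 8/5 = 1.600.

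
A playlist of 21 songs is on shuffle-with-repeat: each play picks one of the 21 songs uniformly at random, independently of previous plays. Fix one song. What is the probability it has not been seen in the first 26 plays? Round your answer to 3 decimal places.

On each play the fixed song fails to appear with probability 20/21.
P(still missing after 26) = (20/21)^26 = 0.2812.

0.281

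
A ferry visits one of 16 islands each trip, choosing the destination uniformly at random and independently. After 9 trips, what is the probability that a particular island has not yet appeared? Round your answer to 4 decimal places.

0.5594

Each trip misses the fixed island with probability (16-1)/16 = 15/16, independently.
P(still missing after 9) = (15/16)^9 = 0.55942.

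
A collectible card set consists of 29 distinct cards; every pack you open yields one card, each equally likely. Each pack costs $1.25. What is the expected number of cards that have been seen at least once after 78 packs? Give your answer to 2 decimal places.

27.12

For each card, P(seen in 78 packs) = 1 - (28/29)^78 = 0.935.
By linearity of expectation, E[distinct seen] = 29·(1 - (28/29)^78) = 27.122.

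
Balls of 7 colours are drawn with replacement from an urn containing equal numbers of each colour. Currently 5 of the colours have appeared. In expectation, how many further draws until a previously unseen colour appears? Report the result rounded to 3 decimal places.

3.500

Each draw yields a new colour with probability (7-5)/7 = 2/7, so the wait is geometric with mean 7/2.
E = 7/2 = 3.5000.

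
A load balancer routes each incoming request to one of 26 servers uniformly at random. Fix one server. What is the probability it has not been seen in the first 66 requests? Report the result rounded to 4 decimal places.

0.0751

Each request misses the fixed server with probability (26-1)/26 = 25/26, independently.
P(still missing after 66) = (25/26)^66 = 0.07513.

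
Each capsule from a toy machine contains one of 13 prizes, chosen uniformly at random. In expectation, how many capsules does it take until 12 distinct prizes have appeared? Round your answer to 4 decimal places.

With k distinct prizes already seen, the next new one arrives after an expected 13/(13-k) capsules.
Sum over k = 0,...,11: E = 13/13 + 13/12 + 13/11 + ... + 13/3 + 13/2 = 28.34174.

28.3417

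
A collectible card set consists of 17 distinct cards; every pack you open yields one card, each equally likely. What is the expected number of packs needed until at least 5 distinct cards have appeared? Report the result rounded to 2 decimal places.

Going from k to k+1 distinct takes a geometric number of packs with mean 17/(17-k).
Sum over k = 0,...,4: E = 17/17 + 17/16 + 17/15 + 17/14 + 17/13 = 5.718.

5.72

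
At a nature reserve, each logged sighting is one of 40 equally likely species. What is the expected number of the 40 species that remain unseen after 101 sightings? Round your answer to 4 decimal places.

3.1012

For each species, P(unseen after 101) = (39/40)^101 = 0.07753.
By linearity of expectation, E[unseen] = 40·(39/40)^101 = 3.10117.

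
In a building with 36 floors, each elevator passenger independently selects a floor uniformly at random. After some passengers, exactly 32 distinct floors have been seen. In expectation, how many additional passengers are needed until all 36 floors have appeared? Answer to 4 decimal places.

With k distinct floors already seen, the next new one takes an expected 36/(36-k) passengers.
Sum over k = 32,...,35: E = 36/4 + 36/3 + 36/2 + 36/1 = 75.00000.

75.0000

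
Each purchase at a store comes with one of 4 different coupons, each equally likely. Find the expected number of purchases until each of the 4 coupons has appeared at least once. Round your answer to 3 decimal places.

Split into phases: going from k distinct to k+1 distinct takes on average 4/(4-k) purchases.
E[T] = 4/4 + 4/3 + 4/2 + 4/1 = 4·H_{4}.
H_{4} = 2.0833, so E[T] = 8.3333.

8.333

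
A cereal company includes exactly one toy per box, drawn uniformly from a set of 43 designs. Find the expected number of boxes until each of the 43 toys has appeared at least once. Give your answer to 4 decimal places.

187.0499

The wait to go from k to k+1 distinct toys is geometric with mean 43/(43-k).
E[T] = 43/43 + 43/42 + 43/41 + ... + 43/2 + 43/1 = 43·H_{43}.
H_{43} = 4.35000, so E[T] = 187.04994.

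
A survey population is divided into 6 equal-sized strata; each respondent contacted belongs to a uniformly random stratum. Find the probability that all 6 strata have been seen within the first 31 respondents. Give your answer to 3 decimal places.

By inclusion–exclusion over which strata are missing,
P(all seen) = Σ_{j=0}^{6} (-1)^j C(6,j)((6-j)/6)^31
= 1.0000 - 0.0211 + 0.0001 - 0.0000 + 0.0000 - 0.0000 + 0.0000
= 0.9790.

0.979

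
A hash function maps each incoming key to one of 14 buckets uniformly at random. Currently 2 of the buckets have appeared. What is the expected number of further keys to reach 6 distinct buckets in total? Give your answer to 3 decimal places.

The wait to go from k to k+1 distinct buckets is geometric with mean 14/(14-k).
Sum over k = 2,...,5: E = 14/12 + 14/11 + 14/10 + 14/9 = 5.3949.

5.395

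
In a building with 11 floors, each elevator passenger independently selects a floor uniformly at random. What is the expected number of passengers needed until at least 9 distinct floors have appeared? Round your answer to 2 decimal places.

With k distinct floors already seen, the next new one arrives after an expected 11/(11-k) passengers.
Sum over k = 0,...,8: E = 11/11 + 11/10 + 11/9 + ... + 11/4 + 11/3 = 16.719.

16.72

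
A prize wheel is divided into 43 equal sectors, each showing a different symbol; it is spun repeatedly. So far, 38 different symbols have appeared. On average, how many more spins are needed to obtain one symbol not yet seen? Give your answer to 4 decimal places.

8.6000

The number of spins until the next new symbol is geometric with success probability 5/43, so its mean is 43/5.
E = 43/5 = 8.60000.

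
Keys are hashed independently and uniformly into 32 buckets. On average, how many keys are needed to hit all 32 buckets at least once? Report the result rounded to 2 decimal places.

129.87

The wait to go from k to k+1 distinct buckets is geometric with mean 32/(32-k).
E[T] = 32/32 + 32/31 + 32/30 + ... + 32/2 + 32/1 = 32·H_{32}.
H_{32} = 4.058, so E[T] = 129.872.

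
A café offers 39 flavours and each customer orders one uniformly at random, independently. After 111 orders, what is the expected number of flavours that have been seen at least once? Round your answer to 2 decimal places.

36.82

For each flavour, P(seen in 111 orders) = 1 - (38/39)^111 = 0.944.
By linearity of expectation, E[distinct seen] = 39·(1 - (38/39)^111) = 36.818.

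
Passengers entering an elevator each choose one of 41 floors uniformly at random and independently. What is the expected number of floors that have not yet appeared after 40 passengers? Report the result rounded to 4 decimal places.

15.2697

For each floor, P(unseen after 40) = (40/41)^40 = 0.37243.
By linearity of expectation, E[unseen] = 41·(40/41)^40 = 15.26966.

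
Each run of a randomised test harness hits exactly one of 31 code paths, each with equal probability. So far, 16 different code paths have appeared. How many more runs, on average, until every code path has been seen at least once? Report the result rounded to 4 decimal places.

102.8651

From k distinct to k+1 distinct takes on average 31/(31-k) runs.
Sum over k = 16,...,30: E = 31/15 + 31/14 + 31/13 + ... + 31/2 + 31/1 = 102.86510.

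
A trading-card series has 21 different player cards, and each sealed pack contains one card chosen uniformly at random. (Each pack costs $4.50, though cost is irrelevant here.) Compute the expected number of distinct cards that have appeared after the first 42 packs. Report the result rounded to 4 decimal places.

For each card, P(seen in 42 packs) = 1 - (20/21)^42 = 0.87116.
By linearity of expectation, E[distinct seen] = 21·(1 - (20/21)^42) = 18.29437.

18.2944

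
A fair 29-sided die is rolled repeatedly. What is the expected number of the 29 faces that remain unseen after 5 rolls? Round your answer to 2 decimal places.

24.33

For each face, P(unseen after 5) = (28/29)^5 = 0.839.
By linearity of expectation, E[unseen] = 29·(28/29)^5 = 24.333.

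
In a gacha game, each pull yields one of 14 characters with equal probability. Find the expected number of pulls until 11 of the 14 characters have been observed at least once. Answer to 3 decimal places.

19.855

Going from k to k+1 distinct takes a geometric number of pulls with mean 14/(14-k).
Sum over k = 0,...,10: E = 14/14 + 14/13 + 14/12 + ... + 14/5 + 14/4 = 19.8552.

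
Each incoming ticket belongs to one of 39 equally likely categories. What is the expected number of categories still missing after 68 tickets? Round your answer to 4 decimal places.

6.6674

For each category, P(unseen after 68) = (38/39)^68 = 0.17096.
By linearity of expectation, E[unseen] = 39·(38/39)^68 = 6.66739.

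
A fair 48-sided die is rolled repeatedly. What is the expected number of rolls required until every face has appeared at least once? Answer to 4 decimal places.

214.0223

After k distinct faces have appeared, the next roll gives a new one with probability (48-k)/48, so the expected wait for the (k+1)-th is 48/(48-k).
E[T] = 48/48 + 48/47 + 48/46 + ... + 48/2 + 48/1 = 48·H_{48}.
H_{48} = 4.45880, so E[T] = 214.02226.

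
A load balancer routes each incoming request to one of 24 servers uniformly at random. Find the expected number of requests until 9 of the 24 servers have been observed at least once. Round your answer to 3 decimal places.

Going from k to k+1 distinct takes a geometric number of requests with mean 24/(24-k).
Sum over k = 0,...,8: E = 24/24 + 24/23 + 24/22 + ... + 24/17 + 24/16 = 10.9855.

10.986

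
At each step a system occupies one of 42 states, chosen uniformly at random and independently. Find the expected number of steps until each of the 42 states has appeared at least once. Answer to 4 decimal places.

The wait to go from k to k+1 distinct states is geometric with mean 42/(42-k).
E[T] = 42/42 + 42/41 + 42/40 + ... + 42/2 + 42/1 = 42·H_{42}.
H_{42} = 4.32674, so E[T] = 181.72320.

181.7232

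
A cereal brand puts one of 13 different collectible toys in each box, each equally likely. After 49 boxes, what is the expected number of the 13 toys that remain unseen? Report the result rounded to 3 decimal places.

0.257

For each toy, P(unseen after 49) = (12/13)^49 = 0.0198.
By linearity of expectation, E[unseen] = 13·(12/13)^49 = 0.2574.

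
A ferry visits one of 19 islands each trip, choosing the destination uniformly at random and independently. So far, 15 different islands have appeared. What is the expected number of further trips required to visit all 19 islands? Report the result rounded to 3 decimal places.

With k distinct islands already seen, the next new one takes an expected 19/(19-k) trips.
Sum over k = 15,...,18: E = 19/4 + 19/3 + 19/2 + 19/1 = 39.5833.

39.583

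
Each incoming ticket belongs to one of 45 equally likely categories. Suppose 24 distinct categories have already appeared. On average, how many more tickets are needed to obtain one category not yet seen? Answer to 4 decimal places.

2.1429

The number of tickets until the next new category is geometric with success probability 21/45, so its mean is 45/21.
E = 45/21 = 2.14286.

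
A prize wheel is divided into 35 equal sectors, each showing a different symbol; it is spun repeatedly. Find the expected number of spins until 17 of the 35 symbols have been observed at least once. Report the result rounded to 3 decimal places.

With k distinct symbols already seen, the next new one arrives after an expected 35/(35-k) spins.
Sum over k = 0,...,16: E = 35/35 + 35/34 + 35/33 + ... + 35/20 + 35/19 = 22.8086.

22.809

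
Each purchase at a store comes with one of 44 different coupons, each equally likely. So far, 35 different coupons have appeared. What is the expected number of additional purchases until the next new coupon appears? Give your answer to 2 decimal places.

4.89

Each purchase yields a new coupon with probability (44-35)/44 = 9/44, so the wait is geometric with mean 44/9.
E = 44/9 = 4.889.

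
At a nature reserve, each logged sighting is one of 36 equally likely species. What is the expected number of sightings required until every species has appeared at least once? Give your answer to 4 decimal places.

The wait to go from k to k+1 distinct species is geometric with mean 36/(36-k).
E[T] = 36/36 + 36/35 + 36/34 + ... + 36/2 + 36/1 = 36·H_{36}.
H_{36} = 4.17456, so E[T] = 150.28413.

150.2841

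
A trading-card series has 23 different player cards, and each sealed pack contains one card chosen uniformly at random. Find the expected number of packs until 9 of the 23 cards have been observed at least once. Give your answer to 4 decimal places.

11.1028

Going from k to k+1 distinct takes a geometric number of packs with mean 23/(23-k).
Sum over k = 0,...,8: E = 23/23 + 23/22 + 23/21 + ... + 23/16 + 23/15 = 11.10277.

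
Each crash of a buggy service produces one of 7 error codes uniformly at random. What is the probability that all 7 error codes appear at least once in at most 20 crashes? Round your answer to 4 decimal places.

0.7039

By inclusion–exclusion over which error codes are missing,
P(all seen) = Σ_{j=0}^{7} (-1)^j C(7,j)((7-j)/7)^20
= 1.00000 - 0.32075 + 0.02510 - 0.00048 + 0.00000 - 0.00000 + 0.00000 - 0.00000
= 0.70387.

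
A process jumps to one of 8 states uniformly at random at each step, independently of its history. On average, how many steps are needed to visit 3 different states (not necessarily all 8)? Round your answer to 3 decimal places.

With k distinct states already seen, the next new one arrives after an expected 8/(8-k) steps.
Sum over k = 0,...,2: E = 8/8 + 8/7 + 8/6 = 3.4762.

3.476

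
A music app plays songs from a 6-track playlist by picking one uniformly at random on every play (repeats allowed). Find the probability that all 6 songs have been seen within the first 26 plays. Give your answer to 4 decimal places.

0.9480

Let A_i be the event that song i is missing after 26 plays. By inclusion–exclusion on the A_i,
P(all seen) = Σ_{j=0}^{6} (-1)^j C(6,j)((6-j)/6)^26
= 1.00000 - 0.05241 + 0.00040 - 0.00000 + 0.00000 - 0.00000 + 0.00000
= 0.94798.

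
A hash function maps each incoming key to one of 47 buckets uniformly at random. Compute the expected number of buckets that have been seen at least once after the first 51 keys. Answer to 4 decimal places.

31.3052

For each bucket, P(seen in 51 keys) = 1 - (46/47)^51 = 0.66607.
By linearity of expectation, E[distinct seen] = 47·(1 - (46/47)^51) = 31.30517.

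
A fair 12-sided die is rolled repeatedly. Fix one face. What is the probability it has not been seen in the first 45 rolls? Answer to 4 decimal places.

Each roll misses the fixed face with probability (12-1)/12 = 11/12, independently.
P(still missing after 45) = (11/12)^45 = 0.01993.

0.0199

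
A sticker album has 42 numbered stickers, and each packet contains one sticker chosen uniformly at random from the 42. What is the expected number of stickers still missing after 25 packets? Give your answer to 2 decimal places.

For each sticker, P(unseen after 25) = (41/42)^25 = 0.547.
By linearity of expectation, E[unseen] = 42·(41/42)^25 = 22.994.

22.99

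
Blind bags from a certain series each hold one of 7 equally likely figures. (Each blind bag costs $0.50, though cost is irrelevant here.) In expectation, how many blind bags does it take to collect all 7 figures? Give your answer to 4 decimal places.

After k distinct figures have appeared, the next blind bag gives a new one with probability (7-k)/7, so the expected wait for the (k+1)-th is 7/(7-k).
E[T] = 7/7 + 7/6 + 7/5 + ... + 7/2 + 7/1 = 7·H_{7}.
H_{7} = 2.59286, so E[T] = 18.15000.

18.1500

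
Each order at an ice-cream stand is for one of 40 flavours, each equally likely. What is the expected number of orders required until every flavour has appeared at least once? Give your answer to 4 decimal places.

171.1417

Split into phases: going from k distinct to k+1 distinct takes on average 40/(40-k) orders.
E[T] = 40/40 + 40/39 + 40/38 + ... + 40/2 + 40/1 = 40·H_{40}.
H_{40} = 4.27854, so E[T] = 171.14172.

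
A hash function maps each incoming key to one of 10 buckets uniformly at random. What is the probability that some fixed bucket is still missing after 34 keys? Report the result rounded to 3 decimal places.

Each key misses the fixed bucket with probability (10-1)/10 = 9/10, independently.
P(still missing after 34) = (9/10)^34 = 0.0278.

0.028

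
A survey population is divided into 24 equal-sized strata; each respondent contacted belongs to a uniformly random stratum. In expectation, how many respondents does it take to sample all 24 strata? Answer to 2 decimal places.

The wait to go from k to k+1 distinct strata is geometric with mean 24/(24-k).
E[T] = 24/24 + 24/23 + 24/22 + ... + 24/2 + 24/1 = 24·H_{24}.
H_{24} = 3.776, so E[T] = 90.623.

90.62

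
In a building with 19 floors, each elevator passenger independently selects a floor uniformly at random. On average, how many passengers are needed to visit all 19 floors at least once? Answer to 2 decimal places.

67.41

Split into phases: going from k distinct to k+1 distinct takes on average 19/(19-k) passengers.
E[T] = 19/19 + 19/18 + 19/17 + ... + 19/2 + 19/1 = 19·H_{19}.
H_{19} = 3.548, so E[T] = 67.407.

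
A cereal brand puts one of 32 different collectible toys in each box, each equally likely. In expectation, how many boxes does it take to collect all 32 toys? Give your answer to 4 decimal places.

The wait to go from k to k+1 distinct toys is geometric with mean 32/(32-k).
E[T] = 32/32 + 32/31 + 32/30 + ... + 32/2 + 32/1 = 32·H_{32}.
H_{32} = 4.05850, so E[T] = 129.87185.

129.8718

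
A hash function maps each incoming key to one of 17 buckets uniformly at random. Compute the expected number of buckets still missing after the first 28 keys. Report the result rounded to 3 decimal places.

For each bucket, P(unseen after 28) = (16/17)^28 = 0.1831.
By linearity of expectation, E[unseen] = 17·(16/17)^28 = 3.1134.

3.113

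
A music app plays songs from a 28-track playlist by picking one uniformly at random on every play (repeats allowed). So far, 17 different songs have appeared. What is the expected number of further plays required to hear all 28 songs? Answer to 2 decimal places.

From k distinct to k+1 distinct takes on average 28/(28-k) plays.
Sum over k = 17,...,27: E = 28/11 + 28/10 + 28/9 + ... + 28/2 + 28/1 = 84.557.

84.56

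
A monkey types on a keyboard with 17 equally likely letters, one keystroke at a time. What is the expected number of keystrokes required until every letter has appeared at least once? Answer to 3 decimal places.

The wait to go from k to k+1 distinct letters is geometric with mean 17/(17-k).
E[T] = 17/17 + 17/16 + 17/15 + ... + 17/2 + 17/1 = 17·H_{17}.
H_{17} = 3.4396, so E[T] = 58.4724.

58.472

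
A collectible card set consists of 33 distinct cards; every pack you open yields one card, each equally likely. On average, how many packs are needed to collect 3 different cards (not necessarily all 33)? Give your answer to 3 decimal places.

3.096

Going from k to k+1 distinct takes a geometric number of packs with mean 33/(33-k).
Sum over k = 0,...,2: E = 33/33 + 33/32 + 33/31 = 3.0958.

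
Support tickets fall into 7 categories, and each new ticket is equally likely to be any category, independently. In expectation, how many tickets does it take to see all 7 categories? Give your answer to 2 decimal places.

Split into phases: going from k distinct to k+1 distinct takes on average 7/(7-k) tickets.
E[T] = 7/7 + 7/6 + 7/5 + ... + 7/2 + 7/1 = 7·H_{7}.
H_{7} = 2.593, so E[T] = 18.150.

18.15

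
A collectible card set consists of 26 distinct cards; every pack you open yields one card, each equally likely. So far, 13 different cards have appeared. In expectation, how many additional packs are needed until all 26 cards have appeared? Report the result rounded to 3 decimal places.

The wait to go from k to k+1 distinct cards is geometric with mean 26/(26-k).
Sum over k = 13,...,25: E = 26/13 + 26/12 + 26/11 + ... + 26/2 + 26/1 = 82.6835.

82.683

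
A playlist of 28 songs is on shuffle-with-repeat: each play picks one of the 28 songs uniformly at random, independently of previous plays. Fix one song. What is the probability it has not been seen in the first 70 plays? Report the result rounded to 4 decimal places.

On each play the fixed song fails to appear with probability 27/28.
P(still missing after 70) = (27/28)^70 = 0.07842.

0.0784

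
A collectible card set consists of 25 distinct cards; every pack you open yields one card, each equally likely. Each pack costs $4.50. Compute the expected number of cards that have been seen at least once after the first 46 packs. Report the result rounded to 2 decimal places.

For each card, P(seen in 46 packs) = 1 - (24/25)^46 = 0.847.
By linearity of expectation, E[distinct seen] = 25·(1 - (24/25)^46) = 21.177.

21.18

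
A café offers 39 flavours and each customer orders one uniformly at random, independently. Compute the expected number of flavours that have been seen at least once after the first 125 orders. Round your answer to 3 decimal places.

For each flavour, P(seen in 125 orders) = 1 - (38/39)^125 = 0.9611.
By linearity of expectation, E[distinct seen] = 39·(1 - (38/39)^125) = 37.4832.

37.483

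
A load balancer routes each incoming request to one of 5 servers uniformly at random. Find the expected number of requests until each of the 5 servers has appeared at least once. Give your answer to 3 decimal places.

11.417

The wait to go from k to k+1 distinct servers is geometric with mean 5/(5-k).
E[T] = 5/5 + 5/4 + 5/3 + 5/2 + 5/1 = 5·H_{5}.
H_{5} = 2.2833, so E[T] = 11.4167.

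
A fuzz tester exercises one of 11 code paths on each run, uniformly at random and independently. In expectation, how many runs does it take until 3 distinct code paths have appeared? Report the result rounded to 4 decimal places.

3.3222

Going from k to k+1 distinct takes a geometric number of runs with mean 11/(11-k).
Sum over k = 0,...,2: E = 11/11 + 11/10 + 11/9 = 3.32222.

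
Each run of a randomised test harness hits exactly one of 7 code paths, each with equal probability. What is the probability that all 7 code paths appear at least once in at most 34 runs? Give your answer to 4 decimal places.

0.9632

By inclusion–exclusion over which code paths are missing,
P(all seen) = Σ_{j=0}^{7} (-1)^j C(7,j)((7-j)/7)^34
= 1.00000 - 0.03706 + 0.00023 - 0.00000 + 0.00000 - 0.00000 + 0.00000 - 0.00000
= 0.96317.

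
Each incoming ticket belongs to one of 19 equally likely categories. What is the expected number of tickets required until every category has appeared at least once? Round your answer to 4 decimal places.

Split into phases: going from k distinct to k+1 distinct takes on average 19/(19-k) tickets.
E[T] = 19/19 + 19/18 + 19/17 + ... + 19/2 + 19/1 = 19·H_{19}.
H_{19} = 3.54774, so E[T] = 67.40705.

67.4071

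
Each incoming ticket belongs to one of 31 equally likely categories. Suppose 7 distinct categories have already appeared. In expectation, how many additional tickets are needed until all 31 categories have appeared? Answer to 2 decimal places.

117.05

The wait to go from k to k+1 distinct categories is geometric with mean 31/(31-k).
Sum over k = 7,...,30: E = 31/24 + 31/23 + 31/22 + ... + 31/2 + 31/1 = 117.055.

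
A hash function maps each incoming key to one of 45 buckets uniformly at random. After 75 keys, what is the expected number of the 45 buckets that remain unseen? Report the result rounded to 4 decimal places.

For each bucket, P(unseen after 75) = (44/45)^75 = 0.18536.
By linearity of expectation, E[unseen] = 45·(44/45)^75 = 8.34113.

8.3411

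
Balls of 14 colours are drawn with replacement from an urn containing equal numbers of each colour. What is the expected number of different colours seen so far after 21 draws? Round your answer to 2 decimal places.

11.05

For each colour, P(seen in 21 draws) = 1 - (13/14)^21 = 0.789.
By linearity of expectation, E[distinct seen] = 14·(1 - (13/14)^21) = 11.047.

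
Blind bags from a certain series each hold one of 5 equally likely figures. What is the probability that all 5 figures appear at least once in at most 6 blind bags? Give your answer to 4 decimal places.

Let A_i be the event that figure i is missing after 6 blind bags. By inclusion–exclusion on the A_i,
P(all seen) = Σ_{j=0}^{5} (-1)^j C(5,j)((5-j)/5)^6
= 1.00000 - 1.31072 + 0.46656 - 0.04096 + 0.00032 - 0.00000
= 0.11520.

0.1152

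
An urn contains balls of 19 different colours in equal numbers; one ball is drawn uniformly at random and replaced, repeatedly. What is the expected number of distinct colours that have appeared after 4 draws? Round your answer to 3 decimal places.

3.695

For each colour, P(seen in 4 draws) = 1 - (18/19)^4 = 0.1945.
By linearity of expectation, E[distinct seen] = 19·(1 - (18/19)^4) = 3.6951.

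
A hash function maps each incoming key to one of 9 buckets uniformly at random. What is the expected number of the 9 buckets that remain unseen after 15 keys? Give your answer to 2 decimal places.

For each bucket, P(unseen after 15) = (8/9)^15 = 0.171.
By linearity of expectation, E[unseen] = 9·(8/9)^15 = 1.538.

1.54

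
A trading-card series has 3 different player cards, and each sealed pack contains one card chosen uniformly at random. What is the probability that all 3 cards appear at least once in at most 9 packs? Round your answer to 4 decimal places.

By inclusion–exclusion over which cards are missing,
P(all seen) = Σ_{j=0}^{3} (-1)^j C(3,j)((3-j)/3)^9
= 1.00000 - 0.07804 + 0.00015 - 0.00000
= 0.92212.

0.9221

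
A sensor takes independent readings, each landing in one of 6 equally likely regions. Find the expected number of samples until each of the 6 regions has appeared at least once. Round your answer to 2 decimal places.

After k distinct regions have appeared, the next sample gives a new one with probability (6-k)/6, so the expected wait for the (k+1)-th is 6/(6-k).
E[T] = 6/6 + 6/5 + 6/4 + 6/3 + 6/2 + 6/1 = 6·H_{6}.
H_{6} = 2.450, so E[T] = 14.700.

14.70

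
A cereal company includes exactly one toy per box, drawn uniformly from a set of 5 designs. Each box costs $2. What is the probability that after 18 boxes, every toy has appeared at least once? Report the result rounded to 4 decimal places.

0.9109

Let A_i be the event that toy i is missing after 18 boxes. By inclusion–exclusion on the A_i,
P(all seen) = Σ_{j=0}^{5} (-1)^j C(5,j)((5-j)/5)^18
= 1.00000 - 0.09007 + 0.00102 - 0.00000 + 0.00000 - 0.00000
= 0.91094.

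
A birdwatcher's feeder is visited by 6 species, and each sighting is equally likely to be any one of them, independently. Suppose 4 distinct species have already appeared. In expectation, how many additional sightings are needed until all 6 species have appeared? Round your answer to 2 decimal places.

9.00

The wait to go from k to k+1 distinct species is geometric with mean 6/(6-k).
Sum over k = 4,...,5: E = 6/2 + 6/1 = 9.000.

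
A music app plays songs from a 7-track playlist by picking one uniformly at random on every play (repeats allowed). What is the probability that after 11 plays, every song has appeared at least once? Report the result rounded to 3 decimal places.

Let A_i be the event that song i is missing after 11 plays. By inclusion–exclusion on the A_i,
P(all seen) = Σ_{j=0}^{7} (-1)^j C(7,j)((7-j)/7)^11
= 1.0000 - 1.2843 + 0.5186 - 0.0742 + 0.0031 - 0.0000 + 0.0000 - 0.0000
= 0.1631.

0.163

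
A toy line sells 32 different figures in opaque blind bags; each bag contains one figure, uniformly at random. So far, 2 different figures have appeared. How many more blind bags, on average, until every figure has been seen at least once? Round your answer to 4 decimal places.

With k distinct figures already seen, the next new one takes an expected 32/(32-k) blind bags.
Sum over k = 2,...,31: E = 32/30 + 32/29 + 32/28 + ... + 32/2 + 32/1 = 127.83959.

127.8396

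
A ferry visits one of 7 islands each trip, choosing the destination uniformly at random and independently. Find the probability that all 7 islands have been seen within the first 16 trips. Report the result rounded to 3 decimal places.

Let A_i be the event that island i is missing after 16 trips. By inclusion–exclusion on the A_i,
P(all seen) = Σ_{j=0}^{7} (-1)^j C(7,j)((7-j)/7)^16
= 1.0000 - 0.5942 + 0.0964 - 0.0045 + 0.0000 - 0.0000 + 0.0000 - 0.0000
= 0.4977.

0.498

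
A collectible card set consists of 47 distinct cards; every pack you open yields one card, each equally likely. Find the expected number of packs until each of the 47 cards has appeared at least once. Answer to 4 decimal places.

208.5843

After k distinct cards have appeared, the next pack gives a new one with probability (47-k)/47, so the expected wait for the (k+1)-th is 47/(47-k).
E[T] = 47/47 + 47/46 + 47/45 + ... + 47/2 + 47/1 = 47·H_{47}.
H_{47} = 4.43796, so E[T] = 208.58430.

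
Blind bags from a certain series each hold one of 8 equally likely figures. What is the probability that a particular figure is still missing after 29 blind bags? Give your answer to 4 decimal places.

0.0208

Each blind bag misses the fixed figure with probability (8-1)/8 = 7/8, independently.
P(still missing after 29) = (7/8)^29 = 0.02081.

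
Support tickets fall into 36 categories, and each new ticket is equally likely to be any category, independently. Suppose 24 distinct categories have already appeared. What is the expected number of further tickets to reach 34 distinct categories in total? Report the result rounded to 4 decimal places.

The wait to go from k to k+1 distinct categories is geometric with mean 36/(36-k).
Sum over k = 24,...,33: E = 36/12 + 36/11 + 36/10 + ... + 36/4 + 36/3 = 57.71558.

57.7156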